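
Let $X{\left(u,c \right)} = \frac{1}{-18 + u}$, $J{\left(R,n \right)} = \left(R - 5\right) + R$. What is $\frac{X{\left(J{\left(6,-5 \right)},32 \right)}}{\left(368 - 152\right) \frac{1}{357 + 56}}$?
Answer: $- \frac{413}{2376} \approx -0.17382$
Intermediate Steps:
$J{\left(R,n \right)} = -5 + 2 R$ ($J{\left(R,n \right)} = \left(-5 + R\right) + R = -5 + 2 R$)
$\frac{X{\left(J{\left(6,-5 \right)},32 \right)}}{\left(368 - 152\right) \frac{1}{357 + 56}} = \frac{1}{\left(-18 + \left(-5 + 2 \cdot 6\right)\right) \frac{368 - 152}{357 + 56}} = \frac{1}{\left(-18 + \left(-5 + 12\right)\right) \frac{216}{413}} = \frac{1}{\left(-18 + 7\right) 216 \cdot \frac{1}{413}} = \frac{1}{\left(-11\right) \frac{216}{413}} = \left(- \frac{1}{11}\right) \frac{413}{216} = - \frac{413}{2376}$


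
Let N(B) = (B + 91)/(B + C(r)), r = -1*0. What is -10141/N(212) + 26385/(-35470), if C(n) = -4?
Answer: -14965171763/2149482 ≈ -6962.2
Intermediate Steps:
r = 0
N(B) = (91 + B)/(-4 + B) (N(B) = (B + 91)/(B - 4) = (91 + B)/(-4 + B))
-10141/N(212) + 26385/(-35470) = -10141*(-4 + 212)/(91 + 212) + 26385/(-35470) = -10141/(303/208) + 26385*(-1/35470) = -10141/((1/208)*303) - 5277/7094 = -10141/303/208 - 5277/7094 = -10141*208/303 - 5277/7094 = -2109328/303 - 5277/7094 = -14965171763/2149482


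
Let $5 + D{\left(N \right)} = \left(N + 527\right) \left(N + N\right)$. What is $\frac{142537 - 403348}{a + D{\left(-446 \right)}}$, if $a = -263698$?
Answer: $\frac{86937}{111985} \approx 0.77633$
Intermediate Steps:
$D{\left(N \right)} = -5 + 2 N \left(527 + N\right)$ ($D{\left(N \right)} = -5 + \left(N + 527\right) \left(N + N\right) = -5 + \left(527 + N\right) 2 N = -5 + 2 N \left(527 + N\right)$)
$\frac{142537 - 403348}{a + D{\left(-446 \right)}} = \frac{142537 - 403348}{-263698 + \left(-5 + 2 \left(-446\right)^{2} + 1054 \left(-446\right)\right)} = - \frac{260811}{-263698 - 72257} = - \frac{260811}{-335955} = \left(-260811\right) \left(- \frac{1}{335955}\right) = \frac{86937}{111985}$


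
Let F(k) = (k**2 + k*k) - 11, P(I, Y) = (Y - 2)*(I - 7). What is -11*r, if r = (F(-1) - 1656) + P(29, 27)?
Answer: 12265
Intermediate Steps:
P(I, Y) = (-7 + I)*(-2 + Y) (P(I, Y) = (-2 + Y)*(-7 + I) = (-7 + I)*(-2 + Y))
F(k) = -11 + 2*k**2 (F(k) = (k**2 + k**2) - 11 = 2*k**2 - 11 = -11 + 2*k**2)
r = -1115 (r = ((-11 + 2*(-1)**2) - 1656) + (14 - 7*27 - 2*29 + 29*27) = ((-11 + 2*1) - 1656) + (14 - 189 - 58 + 783) = ((-11 + 2) - 1656) + 550 = (-9 - 1656) + 550 = -1665 + 550 = -1115)
-11*r = -11*(-1115) = 12265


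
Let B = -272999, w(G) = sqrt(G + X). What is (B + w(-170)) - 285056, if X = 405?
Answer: -558055 + sqrt(235) ≈ -5.5804e+5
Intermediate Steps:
w(G) = sqrt(405 + G) (w(G) = sqrt(G + 405) = sqrt(405 + G))
(B + w(-170)) - 285056 = (-272999 + sqrt(405 - 170)) - 285056 = (-272999 + sqrt(235)) - 285056 = -558055 + sqrt(235)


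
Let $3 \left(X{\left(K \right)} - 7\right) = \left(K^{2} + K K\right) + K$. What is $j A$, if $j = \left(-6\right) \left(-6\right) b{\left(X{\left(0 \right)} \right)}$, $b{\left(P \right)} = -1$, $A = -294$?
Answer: $10584$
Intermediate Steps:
$X{\left(K \right)} = 7 + \frac{K}{3} + \frac{2 K^{2}}{3}$ ($X{\left(K \right)} = 7 + \frac{\left(K^{2} + K K\right) + K}{3} = 7 + \frac{\left(K^{2} + K^{2}\right) + K}{3} = 7 + \frac{2 K^{2} + K}{3} = 7 + \frac{K + 2 K^{2}}{3} = 7 + \left(\frac{K}{3} + \frac{2 K^{2}}{3}\right) = 7 + \frac{K}{3} + \frac{2 K^{2}}{3}$)
$j = -36$ ($j = \left(-6\right) \left(-6\right) \left(-1\right) = 36 \left(-1\right) = -36$)
$j A = \left(-36\right) \left(-294\right) = 10584$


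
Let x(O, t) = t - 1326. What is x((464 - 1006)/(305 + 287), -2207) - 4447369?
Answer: -4450902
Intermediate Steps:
x(O, t) = -1326 + t
x((464 - 1006)/(305 + 287), -2207) - 4447369 = (-1326 - 2207) - 4447369 = -3533 - 4447369 = -4450902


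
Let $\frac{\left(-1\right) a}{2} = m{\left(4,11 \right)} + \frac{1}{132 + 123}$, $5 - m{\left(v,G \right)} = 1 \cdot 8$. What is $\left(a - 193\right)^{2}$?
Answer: $\frac{2274049969}{65025} \approx 34972.0$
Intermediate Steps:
$m{\left(v,G \right)} = -3$ ($m{\left(v,G \right)} = 5 - 1 \cdot 8 = 5 - 8 = -3$)
$a = \frac{1528}{255}$ ($a = - 2 \left(-3 + \frac{1}{132 + 123}\right) = - 2 \left(-3 + \frac{1}{255}\right) = \left(-2\right) \left(- \frac{764}{255}\right) = \frac{1528}{255} \approx 5.9922$)
$\left(a - 193\right)^{2} = \left(\frac{1528}{255} - 193\right)^{2} = \left(- \frac{47687}{255}\right)^{2} = \frac{2274049969}{65025}$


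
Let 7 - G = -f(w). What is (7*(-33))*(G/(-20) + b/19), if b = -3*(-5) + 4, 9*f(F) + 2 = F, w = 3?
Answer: -2233/15 ≈ -148.87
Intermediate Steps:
f(F) = -2/9 + F/9
G = 64/9 (G = 7 - (-1)*(-2/9 + (1/9)*3) = 7 - (-1)*(-2/9 + 1/3) = 7 - (-1)/9 = 7 - 1*(-1/9) = 7 + 1/9 = 64/9 ≈ 7.1111)
b = 19 (b = 15 + 4 = 19)
(7*(-33))*(G/(-20) + b/19) = (7*(-33))*((64/9)/(-20) + 19/19) = -231*((64/9)*(-1/20) + 19*(1/19)) = -231*(-16/45 + 1) = -231*29/45 = -2233/15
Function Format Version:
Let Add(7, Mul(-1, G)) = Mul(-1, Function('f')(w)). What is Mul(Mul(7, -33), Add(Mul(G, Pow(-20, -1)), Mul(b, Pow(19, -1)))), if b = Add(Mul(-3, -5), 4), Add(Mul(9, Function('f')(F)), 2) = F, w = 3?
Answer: Rational(-2233, 15) ≈ -148.87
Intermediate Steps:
Function('f')(F) = Add(Rational(-2, 9), Mul(Rational(1, 9), F))
G = Rational(64, 9) (G = Add(7, Mul(-1, Mul(-1, Add(Rational(-2, 9), Mul(Rational(1, 9), 3))))) = Add(7, Mul(-1, Mul(-1, Add(Rational(-2, 9), Rational(1, 3))))) = Add(7, Mul(-1, Mul(-1, Rational(1, 9)))) = Add(7, Mul(-1, Rational(-1, 9))) = Add(7, Rational(1, 9)) = Rational(64, 9) ≈ 7.1111)
b = 19 (b = Add(15, 4) = 19)
Mul(Mul(7, -33), Add(Mul(G, Pow(-20, -1)), Mul(b, Pow(19, -1)))) = Mul(Mul(7, -33), Add(Mul(Rational(64, 9), Pow(-20, -1)), Mul(19, Pow(19, -1)))) = Mul(-231, Add(Mul(Rational(64, 9), Rational(-1, 20)), Mul(19, Rational(1, 19)))) = Mul(-231, Add(Rational(-16, 45), 1)) = Mul(-231, Rational(29, 45)) = Rational(-2233, 15)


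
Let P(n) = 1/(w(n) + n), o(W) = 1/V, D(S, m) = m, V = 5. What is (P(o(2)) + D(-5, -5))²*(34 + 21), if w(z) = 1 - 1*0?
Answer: 34375/36 ≈ 954.86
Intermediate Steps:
o(W) = ⅕ (o(W) = 1/5 = ⅕)
w(z) = 1 (w(z) = 1 + 0 = 1)
P(n) = 1/(1 + n)
(P(o(2)) + D(-5, -5))²*(34 + 21) = (1/(1 + ⅕) - 5)²*(34 + 21) = (1/(6/5) - 5)²*55 = (⅚ - 5)²*55 = (-25/6)²*55 = (625/36)*55 = 34375/36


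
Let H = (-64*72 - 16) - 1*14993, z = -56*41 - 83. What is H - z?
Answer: -17238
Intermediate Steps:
z = -2379 (z = -2296 - 83 = -2379)
H = -19617 (H = (-4608 - 16) - 14993 = -4624 - 14993 = -19617)
H - z = -19617 - 1*(-2379) = -19617 + 2379 = -17238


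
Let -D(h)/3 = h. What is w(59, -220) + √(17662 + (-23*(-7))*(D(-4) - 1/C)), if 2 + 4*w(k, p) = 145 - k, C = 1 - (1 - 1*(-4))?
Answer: 21 + √78537/2 ≈ 161.12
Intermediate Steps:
D(h) = -3*h
C = -4 (C = 1 - (1 + 4) = 1 - 1*5 = 1 - 5 = -4)
w(k, p) = 143/4 - k/4 (w(k, p) = -½ + (145 - k)/4 = -½ + (145/4 - k/4) = 143/4 - k/4)
w(59, -220) + √(17662 + (-23*(-7))*(D(-4) - 1/C)) = (143/4 - ¼*59) + √(17662 + (-23*(-7))*(-3*(-4) - 1/(-4))) = (143/4 - 59/4) + √(17662 + 161*(12 - 1*(-¼))) = 21 + √(17662 + 161*(12 + ¼)) = 21 + √(17662 + 161*(49/4)) = 21 + √(17662 + 7889/4) = 21 + √(78537/4) = 21 + √78537/2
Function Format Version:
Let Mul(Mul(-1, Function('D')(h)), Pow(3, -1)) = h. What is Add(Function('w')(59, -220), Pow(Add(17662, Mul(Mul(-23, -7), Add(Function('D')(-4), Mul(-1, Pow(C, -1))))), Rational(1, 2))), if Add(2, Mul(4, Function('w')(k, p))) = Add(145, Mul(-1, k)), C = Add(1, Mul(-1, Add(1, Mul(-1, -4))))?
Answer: Add(21, Mul(Rational(1, 2), Pow(78537, Rational(1, 2)))) ≈ 161.12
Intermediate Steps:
Function('D')(h) = Mul(-3, h)
C = -4 (C = Add(1, Mul(-1, Add(1, 4))) = Add(1, Mul(-1, 5)) = Add(1, -5) = -4)
Function('w')(k, p) = Add(Rational(143, 4), Mul(Rational(-1, 4), k)) (Function('w')(k, p) = Add(Rational(-1, 2), Mul(Rational(1, 4), Add(145, Mul(-1, k)))) = Add(Rational(-1, 2), Add(Rational(145, 4), Mul(Rational(-1, 4), k))) = Add(Rational(143, 4), Mul(Rational(-1, 4), k)))
Add(Function('w')(59, -220), Pow(Add(17662, Mul(Mul(-23, -7), Add(Function('D')(-4), Mul(-1, Pow(C, -1))))), Rational(1, 2))) = Add(Add(Rational(143, 4), Mul(Rational(-1, 4), 59)), Pow(Add(17662, Mul(Mul(-23, -7), Add(Mul(-3, -4), Mul(-1, Pow(-4, -1))))), Rational(1, 2))) = Add(Add(Rational(143, 4), Rational(-59, 4)), Pow(Add(17662, Mul(161, Add(12, Mul(-1, Rational(-1, 4))))), Rational(1, 2))) = Add(21, Pow(Add(17662, Mul(161, Add(12, Rational(1, 4)))), Rational(1, 2))) = Add(21, Pow(Add(17662, Mul(161, Rational(49, 4))), Rational(1, 2))) = Add(21, Pow(Add(17662, Rational(7889, 4)), Rational(1, 2))) = Add(21, Pow(Rational(78537, 4), Rational(1, 2))) = Add(21, Mul(Rational(1, 2), Pow(78537, Rational(1, 2))))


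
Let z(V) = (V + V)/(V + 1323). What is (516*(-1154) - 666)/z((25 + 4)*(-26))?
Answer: 169598985/754 ≈ 2.2493e+5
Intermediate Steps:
z(V) = 2*V/(1323 + V) (z(V) = (2*V)/(1323 + V) = 2*V/(1323 + V))
(516*(-1154) - 666)/z((25 + 4)*(-26)) = (516*(-1154) - 666)/((2*((25 + 4)*(-26))/(1323 + (25 + 4)*(-26)))) = (-595464 - 666)/((2*(29*(-26))/(1323 + 29*(-26)))) = -596130/(2*(-754)/(1323 - 754)) = -596130/(2*(-754)/569) = -596130/(2*(-754)*(1/569)) = -596130/(-1508/569) = -596130*(-569/1508) = 169598985/754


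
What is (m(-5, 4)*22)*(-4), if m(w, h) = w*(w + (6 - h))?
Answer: -1320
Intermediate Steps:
m(w, h) = w*(6 + w - h)
(m(-5, 4)*22)*(-4) = (-5*(6 - 5 - 1*4)*22)*(-4) = (-5*(6 - 5 - 4)*22)*(-4) = (-5*(-3)*22)*(-4) = (15*22)*(-4) = 330*(-4) = -1320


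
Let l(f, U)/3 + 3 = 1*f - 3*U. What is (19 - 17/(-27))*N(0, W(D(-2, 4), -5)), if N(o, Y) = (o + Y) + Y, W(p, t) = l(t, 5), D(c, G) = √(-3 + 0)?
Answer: -24380/9 ≈ -2708.9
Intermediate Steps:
D(c, G) = I*√3 (D(c, G) = √(-3) = I*√3)
l(f, U) = -9 - 9*U + 3*f (l(f, U) = -9 + 3*(1*f - 3*U) = -9 + 3*(f - 3*U) = -9 + (-9*U + 3*f) = -9 - 9*U + 3*f)
W(p, t) = -54 + 3*t (W(p, t) = -9 - 9*5 + 3*t = -9 - 45 + 3*t = -54 + 3*t)
N(o, Y) = o + 2*Y (N(o, Y) = (Y + o) + Y = o + 2*Y)
(19 - 17/(-27))*N(0, W(D(-2, 4), -5)) = (19 - 17/(-27))*(0 + 2*(-54 + 3*(-5))) = (19 - 17*(-1/27))*(0 + 2*(-54 - 15)) = (19 + 17/27)*(0 + 2*(-69)) = 530*(0 - 138)/27 = (530/27)*(-138) = -24380/9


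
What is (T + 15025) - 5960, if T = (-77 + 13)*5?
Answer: 8745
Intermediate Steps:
T = -320 (T = -64*5 = -320)
(T + 15025) - 5960 = (-320 + 15025) - 5960 = 14705 - 5960 = 8745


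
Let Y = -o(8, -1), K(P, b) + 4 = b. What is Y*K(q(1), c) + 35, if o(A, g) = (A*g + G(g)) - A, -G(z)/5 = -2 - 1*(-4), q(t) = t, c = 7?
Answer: 113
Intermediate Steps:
G(z) = -10 (G(z) = -5*(-2 - 1*(-4)) = -5*(-2 + 4) = -5*2 = -10)
K(P, b) = -4 + b
o(A, g) = -10 - A + A*g (o(A, g) = (A*g - 10) - A = (-10 + A*g) - A = -10 - A + A*g)
Y = 26 (Y = -(-10 - 1*8 + 8*(-1)) = -(-10 - 8 - 8) = -1*(-26) = 26)
Y*K(q(1), c) + 35 = 26*(-4 + 7) + 35 = 26*3 + 35 = 78 + 35 = 113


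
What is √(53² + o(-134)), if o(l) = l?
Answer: 5*√107 ≈ 51.720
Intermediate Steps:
√(53² + o(-134)) = √(53² - 134) = √(2809 - 134) = √2675 = 5*√107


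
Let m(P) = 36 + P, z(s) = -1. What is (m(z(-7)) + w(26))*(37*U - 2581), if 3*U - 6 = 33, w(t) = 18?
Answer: -111300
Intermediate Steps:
U = 13 (U = 2 + (⅓)*33 = 2 + 11 = 13)
(m(z(-7)) + w(26))*(37*U - 2581) = ((36 - 1) + 18)*(37*13 - 2581) = (35 + 18)*(481 - 2581) = 53*(-2100) = -111300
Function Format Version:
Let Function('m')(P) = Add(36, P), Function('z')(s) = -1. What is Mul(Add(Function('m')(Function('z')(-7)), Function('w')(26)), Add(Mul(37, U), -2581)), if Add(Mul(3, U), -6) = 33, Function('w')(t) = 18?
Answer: -111300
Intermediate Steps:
U = 13 (U = Add(2, Mul(Rational(1, 3), 33)) = Add(2, 11) = 13)
Mul(Add(Function('m')(Function('z')(-7)), Function('w')(26)), Add(Mul(37, U), -2581)) = Mul(Add(Add(36, -1), 18), Add(Mul(37, 13), -2581)) = Mul(Add(35, 18), Add(481, -2581)) = Mul(53, -2100) = -111300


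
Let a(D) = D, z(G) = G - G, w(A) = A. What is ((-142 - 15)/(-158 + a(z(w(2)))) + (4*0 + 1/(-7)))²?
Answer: 885481/1223236 ≈ 0.72388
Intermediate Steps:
z(G) = 0
((-142 - 15)/(-158 + a(z(w(2)))) + (4*0 + 1/(-7)))² = ((-142 - 15)/(-158 + 0) + (4*0 + 1/(-7)))² = (-157/(-158) + (0 - ⅐))² = (-157*(-1/158) - ⅐)² = (157/158 - ⅐)² = (941/1106)² = 885481/1223236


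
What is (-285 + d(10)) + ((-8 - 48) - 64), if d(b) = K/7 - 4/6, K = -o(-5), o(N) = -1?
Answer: -8516/21 ≈ -405.52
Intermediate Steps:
K = 1 (K = -1*(-1) = 1)
d(b) = -11/21 (d(b) = 1/7 - 4/6 = 1*(⅐) - 4*⅙ = ⅐ - ⅔ = -11/21)
(-285 + d(10)) + ((-8 - 48) - 64) = (-285 - 11/21) + ((-8 - 48) - 64) = -5996/21 + (-56 - 64) = -5996/21 - 120 = -8516/21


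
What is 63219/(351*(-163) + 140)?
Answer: -63219/57073 ≈ -1.1077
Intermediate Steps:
63219/(351*(-163) + 140) = 63219/(-57213 + 140) = 63219/(-57073) = 63219*(-1/57073) = -63219/57073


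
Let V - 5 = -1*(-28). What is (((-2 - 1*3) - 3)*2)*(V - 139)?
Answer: 1696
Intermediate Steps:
V = 33 (V = 5 - 1*(-28) = 5 + 28 = 33)
(((-2 - 1*3) - 3)*2)*(V - 139) = (((-2 - 1*3) - 3)*2)*(33 - 139) = (((-2 - 3) - 3)*2)*(-106) = ((-5 - 3)*2)*(-106) = -8*2*(-106) = -16*(-106) = 1696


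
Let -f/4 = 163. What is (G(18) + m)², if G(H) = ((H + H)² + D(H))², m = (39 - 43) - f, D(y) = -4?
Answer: 2788606087744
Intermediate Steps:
f = -652 (f = -4*163 = -652)
m = 648 (m = (39 - 43) - 1*(-652) = -4 + 652 = 648)
G(H) = (-4 + 4*H²)² (G(H) = ((H + H)² - 4)² = ((2*H)² - 4)² = (4*H² - 4)² = (-4 + 4*H²)²)
(G(18) + m)² = (16*(-1 + 18²)² + 648)² = (16*(-1 + 324)² + 648)² = (16*323² + 648)² = (16*104329 + 648)² = (1669264 + 648)² = 1669912² = 2788606087744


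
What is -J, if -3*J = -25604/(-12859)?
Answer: 25604/38577 ≈ 0.66371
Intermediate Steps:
J = -25604/38577 (J = -(-4)*6401/(-12859)/3 = -(-4)*6401*(-1/12859)/3 = -(-4)*(-6401)/(3*12859) = -⅓*25604/12859 = -25604/38577 ≈ -0.66371)
-J = -1*(-25604/38577) = 25604/38577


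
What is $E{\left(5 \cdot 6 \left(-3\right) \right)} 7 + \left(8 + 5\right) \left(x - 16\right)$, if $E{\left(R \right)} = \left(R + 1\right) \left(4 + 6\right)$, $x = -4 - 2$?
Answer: $-6516$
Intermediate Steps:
$x = -6$
$E{\left(R \right)} = 10 + 10 R$ ($E{\left(R \right)} = \left(1 + R\right) 10 = 10 + 10 R$)
$E{\left(5 \cdot 6 \left(-3\right) \right)} 7 + \left(8 + 5\right) \left(x - 16\right) = \left(10 + 10 \cdot 5 \cdot 6 \left(-3\right)\right) 7 + \left(8 + 5\right) \left(-6 - 16\right) = \left(10 + 10 \cdot 30 \left(-3\right)\right) 7 + 13 \left(-22\right) = \left(10 + 10 \left(-90\right)\right) 7 - 286 = \left(10 - 900\right) 7 - 286 = \left(-890\right) 7 - 286 = -6230 - 286 = -6516$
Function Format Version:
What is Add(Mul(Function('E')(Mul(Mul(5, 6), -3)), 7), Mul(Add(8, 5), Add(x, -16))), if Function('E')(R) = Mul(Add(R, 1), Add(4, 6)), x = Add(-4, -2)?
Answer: -6516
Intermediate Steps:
x = -6
Function('E')(R) = Add(10, Mul(10, R)) (Function('E')(R) = Mul(Add(1, R), 10) = Add(10, Mul(10, R)))
Add(Mul(Function('E')(Mul(Mul(5, 6), -3)), 7), Mul(Add(8, 5), Add(x, -16))) = Add(Mul(Add(10, Mul(10, Mul(Mul(5, 6), -3))), 7), Mul(Add(8, 5), Add(-6, -16))) = Add(Mul(Add(10, Mul(10, Mul(30, -3))), 7), Mul(13, -22)) = Add(Mul(Add(10, Mul(10, -90)), 7), -286) = Add(Mul(Add(10, -900), 7), -286) = Add(Mul(-890, 7), -286) = Add(-6230, -286) = -6516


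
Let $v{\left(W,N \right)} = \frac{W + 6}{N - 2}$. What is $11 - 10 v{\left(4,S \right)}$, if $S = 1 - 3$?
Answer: $36$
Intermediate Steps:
$S = -2$ ($S = 1 - 3 = -2$)
$v{\left(W,N \right)} = \frac{6 + W}{-2 + N}$
$11 - 10 v{\left(4,S \right)} = 11 - 10 \frac{6 + 4}{-2 - 2} = 11 - 10 \frac{1}{-4} \cdot 10 = 11 - 10 \left(\left(- \frac{1}{4}\right) 10\right) = 11 - -25 = 11 + 25 = 36$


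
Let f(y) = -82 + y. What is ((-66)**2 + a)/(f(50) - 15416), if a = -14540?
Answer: 1273/1931 ≈ 0.65924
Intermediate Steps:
((-66)**2 + a)/(f(50) - 15416) = ((-66)**2 - 14540)/((-82 + 50) - 15416) = (4356 - 14540)/(-32 - 15416) = -10184/(-15448) = -10184*(-1/15448) = 1273/1931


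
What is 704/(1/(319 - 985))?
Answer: -468864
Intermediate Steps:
704/(1/(319 - 985)) = 704/(1/(-666)) = 704/(-1/666) = 704*(-666) = -468864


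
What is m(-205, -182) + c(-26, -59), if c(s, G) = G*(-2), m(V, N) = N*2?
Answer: -246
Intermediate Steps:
m(V, N) = 2*N
c(s, G) = -2*G
m(-205, -182) + c(-26, -59) = 2*(-182) - 2*(-59) = -364 + 118 = -246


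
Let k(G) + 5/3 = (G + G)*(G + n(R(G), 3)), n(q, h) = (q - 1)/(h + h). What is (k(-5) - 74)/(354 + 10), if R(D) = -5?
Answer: -47/1092 ≈ -0.043040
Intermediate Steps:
n(q, h) = (-1 + q)/(2*h) (n(q, h) = (-1 + q)/((2*h)) = (-1 + q)*(1/(2*h)) = (-1 + q)/(2*h))
k(G) = -5/3 + 2*G*(-1 + G) (k(G) = -5/3 + (G + G)*(G + (½)*(-1 - 5)/3) = -5/3 + (2*G)*(G + (½)*(⅓)*(-6)) = -5/3 + (2*G)*(G - 1) = -5/3 + (2*G)*(-1 + G) = -5/3 + 2*G*(-1 + G))
(k(-5) - 74)/(354 + 10) = ((-5/3 - 2*(-5) + 2*(-5)²) - 74)/(354 + 10) = ((-5/3 + 10 + 2*25) - 74)/364 = ((-5/3 + 10 + 50) - 74)*(1/364) = (175/3 - 74)*(1/364) = -47/3*1/364 = -47/1092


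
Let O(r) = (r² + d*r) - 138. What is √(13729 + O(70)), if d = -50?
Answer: √14991 ≈ 122.44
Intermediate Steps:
O(r) = -138 + r² - 50*r (O(r) = (r² - 50*r) - 138 = -138 + r² - 50*r)
√(13729 + O(70)) = √(13729 + (-138 + 70² - 50*70)) = √(13729 + (-138 + 4900 - 3500)) = √(13729 + 1262) = √14991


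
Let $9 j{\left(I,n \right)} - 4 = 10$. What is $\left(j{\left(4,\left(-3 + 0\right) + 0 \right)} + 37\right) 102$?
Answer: $\frac{11798}{3} \approx 3932.7$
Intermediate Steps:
$j{\left(I,n \right)} = \frac{14}{9}$ ($j{\left(I,n \right)} = \frac{4}{9} + \frac{1}{9} \cdot 10 = \frac{4}{9} + \frac{10}{9} = \frac{14}{9}$)
$\left(j{\left(4,\left(-3 + 0\right) + 0 \right)} + 37\right) 102 = \left(\frac{14}{9} + 37\right) 102 = \frac{347}{9} \cdot 102 = \frac{11798}{3}$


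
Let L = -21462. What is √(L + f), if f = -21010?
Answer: 2*I*√10618 ≈ 206.09*I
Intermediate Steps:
√(L + f) = √(-21462 - 21010) = √(-42472) = 2*I*√10618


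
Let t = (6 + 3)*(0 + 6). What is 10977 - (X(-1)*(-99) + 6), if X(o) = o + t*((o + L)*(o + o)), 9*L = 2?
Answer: 19188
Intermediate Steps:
L = 2/9 (L = (⅑)*2 = 2/9 ≈ 0.22222)
t = 54 (t = 9*6 = 54)
X(o) = o + 108*o*(2/9 + o) (X(o) = o + 54*((o + 2/9)*(o + o)) = o + 54*((2/9 + o)*(2*o)) = o + 54*(2*o*(2/9 + o)) = o + 108*o*(2/9 + o))
10977 - (X(-1)*(-99) + 6) = 10977 - (-(25 + 108*(-1))*(-99) + 6) = 10977 - (-(25 - 108)*(-99) + 6) = 10977 - (-1*(-83)*(-99) + 6) = 10977 - (83*(-99) + 6) = 10977 - (-8217 + 6) = 10977 - 1*(-8211) = 10977 + 8211 = 19188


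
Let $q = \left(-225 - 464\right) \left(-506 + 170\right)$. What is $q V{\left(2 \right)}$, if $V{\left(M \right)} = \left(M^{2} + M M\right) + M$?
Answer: $2315040$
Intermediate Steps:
$V{\left(M \right)} = M + 2 M^{2}$ ($V{\left(M \right)} = \left(M^{2} + M^{2}\right) + M = 2 M^{2} + M = M + 2 M^{2}$)
$q = 231504$ ($q = \left(-689\right) \left(-336\right) = 231504$)
$q V{\left(2 \right)} = 231504 \cdot 2 \left(1 + 2 \cdot 2\right) = 231504 \cdot 2 \left(1 + 4\right) = 231504 \cdot 2 \cdot 5 = 231504 \cdot 10 = 2315040$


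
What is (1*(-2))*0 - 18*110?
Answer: -1980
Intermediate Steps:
(1*(-2))*0 - 18*110 = -2*0 - 1980 = 0 - 1980 = -1980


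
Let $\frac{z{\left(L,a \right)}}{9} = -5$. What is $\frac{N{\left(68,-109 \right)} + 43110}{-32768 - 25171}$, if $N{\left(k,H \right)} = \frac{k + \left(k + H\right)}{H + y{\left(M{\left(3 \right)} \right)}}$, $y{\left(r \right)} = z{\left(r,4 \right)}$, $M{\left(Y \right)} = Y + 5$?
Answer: $- \frac{2212971}{2974202} \approx -0.74406$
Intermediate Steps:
$M{\left(Y \right)} = 5 + Y$
$z{\left(L,a \right)} = -45$ ($z{\left(L,a \right)} = 9 \left(-5\right) = -45$)
$y{\left(r \right)} = -45$
$N{\left(k,H \right)} = \frac{H + 2 k}{-45 + H}$ ($N{\left(k,H \right)} = \frac{k + \left(k + H\right)}{H - 45} = \frac{k + \left(H + k\right)}{-45 + H} = \frac{H + 2 k}{-45 + H}$)
$\frac{N{\left(68,-109 \right)} + 43110}{-32768 - 25171} = \frac{\frac{-109 + 2 \cdot 68}{-45 - 109} + 43110}{-32768 - 25171} = \frac{\frac{-109 + 136}{-154} + 43110}{-57939} = \left(\left(- \frac{1}{154}\right) 27 + 43110\right) \left(- \frac{1}{57939}\right) = \left(- \frac{27}{154} + 43110\right) \left(- \frac{1}{57939}\right) = \frac{6638913}{154} \left(- \frac{1}{57939}\right) = - \frac{2212971}{2974202}$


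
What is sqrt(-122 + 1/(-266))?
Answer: I*sqrt(8632498)/266 ≈ 11.046*I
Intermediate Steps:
sqrt(-122 + 1/(-266)) = sqrt(-122 - 1/266) = sqrt(-32453/266) = I*sqrt(8632498)/266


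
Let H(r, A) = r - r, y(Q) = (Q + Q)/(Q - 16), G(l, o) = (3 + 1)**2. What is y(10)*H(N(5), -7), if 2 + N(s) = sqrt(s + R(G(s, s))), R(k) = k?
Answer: 0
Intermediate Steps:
G(l, o) = 16 (G(l, o) = 4**2 = 16)
y(Q) = 2*Q/(-16 + Q) (y(Q) = (2*Q)/(-16 + Q) = 2*Q/(-16 + Q))
N(s) = -2 + sqrt(16 + s) (N(s) = -2 + sqrt(s + 16) = -2 + sqrt(16 + s))
H(r, A) = 0
y(10)*H(N(5), -7) = (2*10/(-16 + 10))*0 = (2*10/(-6))*0 = (2*10*(-1/6))*0 = -10/3*0 = 0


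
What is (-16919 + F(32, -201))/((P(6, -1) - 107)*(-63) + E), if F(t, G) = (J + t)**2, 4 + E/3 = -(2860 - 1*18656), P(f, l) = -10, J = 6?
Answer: -15475/54747 ≈ -0.28266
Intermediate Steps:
E = 47376 (E = -12 + 3*(-(2860 - 1*18656)) = -12 + 3*(-(2860 - 18656)) = -12 + 3*(-1*(-15796)) = -12 + 3*15796 = -12 + 47388 = 47376)
F(t, G) = (6 + t)**2
(-16919 + F(32, -201))/((P(6, -1) - 107)*(-63) + E) = (-16919 + (6 + 32)**2)/((-10 - 107)*(-63) + 47376) = (-16919 + 38**2)/(-117*(-63) + 47376) = (-16919 + 1444)/(7371 + 47376) = -15475/54747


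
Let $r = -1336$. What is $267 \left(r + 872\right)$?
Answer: $-123888$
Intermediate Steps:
$267 \left(r + 872\right) = 267 \left(-1336 + 872\right) = 267 \left(-464\right) = -123888$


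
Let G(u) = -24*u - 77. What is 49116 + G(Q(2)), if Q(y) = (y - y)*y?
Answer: 49039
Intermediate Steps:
Q(y) = 0 (Q(y) = 0*y = 0)
G(u) = -77 - 24*u
49116 + G(Q(2)) = 49116 + (-77 - 24*0) = 49116 + (-77 + 0) = 49116 - 77 = 49039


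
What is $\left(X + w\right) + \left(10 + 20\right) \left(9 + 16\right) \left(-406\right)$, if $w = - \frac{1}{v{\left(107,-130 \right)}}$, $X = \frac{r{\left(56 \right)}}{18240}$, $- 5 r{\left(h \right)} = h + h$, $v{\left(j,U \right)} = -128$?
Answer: $- \frac{55540798799}{182400} \approx -3.045 \cdot 10^{5}$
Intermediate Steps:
$r{\left(h \right)} = - \frac{2 h}{5}$ ($r{\left(h \right)} = - \frac{h + h}{5} = - \frac{2 h}{5}$)
$X = - \frac{7}{5700}$ ($X = \frac{\left(- \frac{2}{5}\right) 56}{18240} = \left(- \frac{112}{5}\right) \frac{1}{18240} = - \frac{7}{5700} \approx -0.0012281$)
$w = \frac{1}{128}$ ($w = - \frac{1}{-128} = \left(-1\right) \left(- \frac{1}{128}\right) = \frac{1}{128} \approx 0.0078125$)
$\left(X + w\right) + \left(10 + 20\right) \left(9 + 16\right) \left(-406\right) = \left(- \frac{7}{5700} + \frac{1}{128}\right) + \left(10 + 20\right) \left(9 + 16\right) \left(-406\right) = \frac{1201}{182400} + 30 \cdot 25 \left(-406\right) = \frac{1201}{182400} + 750 \left(-406\right) = \frac{1201}{182400} - 304500 = - \frac{55540798799}{182400}$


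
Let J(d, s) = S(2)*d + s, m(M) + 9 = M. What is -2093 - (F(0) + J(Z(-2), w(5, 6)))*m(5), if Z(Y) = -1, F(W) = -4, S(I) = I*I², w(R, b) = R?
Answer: -2121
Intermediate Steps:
m(M) = -9 + M
S(I) = I³
J(d, s) = s + 8*d (J(d, s) = 2³*d + s = 8*d + s = s + 8*d)
-2093 - (F(0) + J(Z(-2), w(5, 6)))*m(5) = -2093 - (-4 + (5 + 8*(-1)))*(-9 + 5) = -2093 - (-4 + (5 - 8))*(-4) = -2093 - (-4 - 3)*(-4) = -2093 - (-7)*(-4) = -2093 - 1*28 = -2093 - 28 = -2121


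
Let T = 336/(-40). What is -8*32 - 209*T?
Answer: 7498/5 ≈ 1499.6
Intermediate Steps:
T = -42/5 (T = 336*(-1/40) = -42/5 ≈ -8.4000)
-8*32 - 209*T = -8*32 - 209*(-42/5) = -256 + 8778/5 = 7498/5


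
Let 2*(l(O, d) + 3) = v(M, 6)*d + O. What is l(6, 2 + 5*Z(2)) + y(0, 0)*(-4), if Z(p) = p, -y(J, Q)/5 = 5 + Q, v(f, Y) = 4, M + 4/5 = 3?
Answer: 124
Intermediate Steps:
M = 11/5 (M = -⅘ + 3 = 11/5 ≈ 2.2000)
y(J, Q) = -25 - 5*Q (y(J, Q) = -5*(5 + Q) = -25 - 5*Q)
l(O, d) = -3 + O/2 + 2*d (l(O, d) = -3 + (4*d + O)/2 = -3 + (O + 4*d)/2 = -3 + (O/2 + 2*d) = -3 + O/2 + 2*d)
l(6, 2 + 5*Z(2)) + y(0, 0)*(-4) = (-3 + (½)*6 + 2*(2 + 5*2)) + (-25 - 5*0)*(-4) = (-3 + 3 + 2*(2 + 10)) + (-25 + 0)*(-4) = (-3 + 3 + 2*12) - 25*(-4) = (-3 + 3 + 24) + 100 = 24 + 100 = 124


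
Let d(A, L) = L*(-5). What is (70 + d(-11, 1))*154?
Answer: 10010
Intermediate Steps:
d(A, L) = -5*L
(70 + d(-11, 1))*154 = (70 - 5*1)*154 = (70 - 5)*154 = 65*154 = 10010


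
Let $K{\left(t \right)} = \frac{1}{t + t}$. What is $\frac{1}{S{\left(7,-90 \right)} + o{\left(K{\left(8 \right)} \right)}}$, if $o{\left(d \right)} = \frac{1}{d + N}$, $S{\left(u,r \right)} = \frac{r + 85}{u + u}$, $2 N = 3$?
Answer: $\frac{350}{99} \approx 3.5354$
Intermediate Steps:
$N = \frac{3}{2}$ ($N = \frac{1}{2} \cdot 3 = \frac{3}{2} \approx 1.5$)
$S{\left(u,r \right)} = \frac{85 + r}{2 u}$
$K{\left(t \right)} = \frac{1}{2 t}$
$o{\left(d \right)} = \frac{1}{\frac{3}{2} + d}$ ($o{\left(d \right)} = \frac{1}{d + \frac{3}{2}} = \frac{1}{\frac{3}{2} + d}$)
$\frac{1}{S{\left(7,-90 \right)} + o{\left(K{\left(8 \right)} \right)}} = \frac{1}{\frac{85 - 90}{2 \cdot 7} + \frac{2}{3 + 2 \frac{1}{2 \cdot 8}}} = \frac{1}{\frac{1}{2} \cdot \frac{1}{7} \left(-5\right) + \frac{2}{3 + 2 \cdot \frac{1}{2} \cdot \frac{1}{8}}} = \frac{1}{- \frac{5}{14} + \frac{2}{3 + 2 \cdot \frac{1}{16}}} = \frac{1}{- \frac{5}{14} + \frac{2}{3 + \frac{1}{8}}} = \frac{1}{- \frac{5}{14} + \frac{2}{\frac{25}{8}}} = \frac{1}{- \frac{5}{14} + 2 \cdot \frac{8}{25}} = \frac{1}{- \frac{5}{14} + \frac{16}{25}} = \frac{1}{\frac{99}{350}} = \frac{350}{99}$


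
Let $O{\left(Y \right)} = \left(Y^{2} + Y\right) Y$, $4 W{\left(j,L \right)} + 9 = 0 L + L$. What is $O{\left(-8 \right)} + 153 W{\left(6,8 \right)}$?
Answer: $- \frac{1945}{4} \approx -486.25$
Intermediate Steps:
$W{\left(j,L \right)} = - \frac{9}{4} + \frac{L}{4}$ ($W{\left(j,L \right)} = - \frac{9}{4} + \frac{0 L + L}{4} = - \frac{9}{4} + \frac{0 + L}{4} = - \frac{9}{4} + \frac{L}{4}$)
$O{\left(Y \right)} = Y \left(Y + Y^{2}\right)$ ($O{\left(Y \right)} = \left(Y + Y^{2}\right) Y = Y \left(Y + Y^{2}\right)$)
$O{\left(-8 \right)} + 153 W{\left(6,8 \right)} = \left(-8\right)^{2} \left(1 - 8\right) + 153 \left(- \frac{9}{4} + \frac{1}{4} \cdot 8\right) = 64 \left(-7\right) + 153 \left(- \frac{9}{4} + 2\right) = -448 + 153 \left(- \frac{1}{4}\right) = -448 - \frac{153}{4} = - \frac{1945}{4}$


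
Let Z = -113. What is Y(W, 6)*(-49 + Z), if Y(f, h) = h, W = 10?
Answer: -972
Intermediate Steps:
Y(W, 6)*(-49 + Z) = 6*(-49 - 113) = 6*(-162) = -972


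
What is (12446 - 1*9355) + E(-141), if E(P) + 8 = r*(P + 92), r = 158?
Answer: -4659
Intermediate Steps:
E(P) = 14528 + 158*P (E(P) = -8 + 158*(P + 92) = -8 + 158*(92 + P) = -8 + (14536 + 158*P) = 14528 + 158*P)
(12446 - 1*9355) + E(-141) = (12446 - 1*9355) + (14528 + 158*(-141)) = (12446 - 9355) + (14528 - 22278) = 3091 - 7750 = -4659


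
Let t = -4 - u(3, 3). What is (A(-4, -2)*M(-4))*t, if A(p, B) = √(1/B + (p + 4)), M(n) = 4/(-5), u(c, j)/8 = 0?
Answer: 8*I*√2/5 ≈ 2.2627*I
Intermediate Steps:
u(c, j) = 0 (u(c, j) = 8*0 = 0)
M(n) = -⅘ (M(n) = 4*(-⅕) = -⅘)
t = -4 (t = -4 - 1*0 = -4 + 0 = -4)
A(p, B) = √(4 + p + 1/B) (A(p, B) = √(1/B + (4 + p)) = √(4 + p + 1/B))
(A(-4, -2)*M(-4))*t = (√(4 - 4 + 1/(-2))*(-⅘))*(-4) = (√(4 - 4 - ½)*(-⅘))*(-4) = (√(-½)*(-⅘))*(-4) = ((I*√2/2)*(-⅘))*(-4) = -2*I*√2/5*(-4) = 8*I*√2/5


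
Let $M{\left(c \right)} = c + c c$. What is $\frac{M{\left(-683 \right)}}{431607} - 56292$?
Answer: $- \frac{2208686858}{39237} \approx -56291.0$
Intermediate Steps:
$M{\left(c \right)} = c + c^{2}$
$\frac{M{\left(-683 \right)}}{431607} - 56292 = \frac{\left(-683\right) \left(1 - 683\right)}{431607} - 56292 = \left(-683\right) \left(-682\right) \frac{1}{431607} - 56292 = 465806 \cdot \frac{1}{431607} - 56292 = \frac{42346}{39237} - 56292 = - \frac{2208686858}{39237}$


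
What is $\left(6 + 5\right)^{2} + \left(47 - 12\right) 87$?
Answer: $3166$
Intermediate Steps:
$\left(6 + 5\right)^{2} + \left(47 - 12\right) 87 = 11^{2} + \left(47 - 12\right) 87 = 121 + 35 \cdot 87 = 121 + 3045 = 3166$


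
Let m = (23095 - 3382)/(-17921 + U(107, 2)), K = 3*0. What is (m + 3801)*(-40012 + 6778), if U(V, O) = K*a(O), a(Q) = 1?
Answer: -2263169197872/17921 ≈ -1.2629e+8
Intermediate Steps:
K = 0
U(V, O) = 0 (U(V, O) = 0*1 = 0)
m = -19713/17921 (m = (23095 - 3382)/(-17921 + 0) = 19713/(-17921) = 19713*(-1/17921) = -19713/17921 ≈ -1.1000)
(m + 3801)*(-40012 + 6778) = (-19713/17921 + 3801)*(-40012 + 6778) = (68098008/17921)*(-33234) = -2263169197872/17921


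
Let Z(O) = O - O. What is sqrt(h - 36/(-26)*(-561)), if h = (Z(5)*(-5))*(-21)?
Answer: 3*I*sqrt(14586)/13 ≈ 27.871*I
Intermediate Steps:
Z(O) = 0
h = 0 (h = (0*(-5))*(-21) = 0*(-21) = 0)
sqrt(h - 36/(-26)*(-561)) = sqrt(0 - 36/(-26)*(-561)) = sqrt(0 - 36*(-1/26)*(-561)) = sqrt(0 + (18/13)*(-561)) = sqrt(0 - 10098/13) = sqrt(-10098/13) = 3*I*sqrt(14586)/13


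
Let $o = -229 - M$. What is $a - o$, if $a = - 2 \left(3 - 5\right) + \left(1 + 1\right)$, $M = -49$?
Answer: $186$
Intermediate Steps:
$o = -180$ ($o = -229 - -49 = -229 + 49 = -180$)
$a = 6$ ($a = \left(-2\right) \left(-2\right) + 2 = 4 + 2 = 6$)
$a - o = 6 - -180 = 6 + 180 = 186$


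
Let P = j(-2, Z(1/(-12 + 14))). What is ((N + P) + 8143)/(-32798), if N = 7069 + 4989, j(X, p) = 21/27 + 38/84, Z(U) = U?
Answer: -2545481/4132548 ≈ -0.61596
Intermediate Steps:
j(X, p) = 155/126 (j(X, p) = 21*(1/27) + 38*(1/84) = 7/9 + 19/42 = 155/126)
N = 12058
P = 155/126 ≈ 1.2302
((N + P) + 8143)/(-32798) = ((12058 + 155/126) + 8143)/(-32798) = (1519463/126 + 8143)*(-1/32798) = (2545481/126)*(-1/32798) = -2545481/4132548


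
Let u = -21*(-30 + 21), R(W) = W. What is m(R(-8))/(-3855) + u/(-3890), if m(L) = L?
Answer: -27899/599838 ≈ -0.046511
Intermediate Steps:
u = 189 (u = -21*(-9) = 189)
m(R(-8))/(-3855) + u/(-3890) = -8/(-3855) + 189/(-3890) = -8*(-1/3855) + 189*(-1/3890) = 8/3855 - 189/3890 = -27899/599838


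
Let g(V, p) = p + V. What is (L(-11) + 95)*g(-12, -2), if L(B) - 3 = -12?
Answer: -1204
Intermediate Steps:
g(V, p) = V + p
L(B) = -9 (L(B) = 3 - 12 = -9)
(L(-11) + 95)*g(-12, -2) = (-9 + 95)*(-12 - 2) = 86*(-14) = -1204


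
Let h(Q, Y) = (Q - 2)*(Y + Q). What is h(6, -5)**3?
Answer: 64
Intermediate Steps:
h(Q, Y) = (-2 + Q)*(Q + Y)
h(6, -5)**3 = (6**2 - 2*6 - 2*(-5) + 6*(-5))**3 = (36 - 12 + 10 - 30)**3 = 4**3 = 64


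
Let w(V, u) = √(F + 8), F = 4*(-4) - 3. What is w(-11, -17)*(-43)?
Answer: -43*I*√11 ≈ -142.61*I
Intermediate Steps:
F = -19 (F = -16 - 3 = -19)
w(V, u) = I*√11 (w(V, u) = √(-19 + 8) = √(-11) = I*√11)
w(-11, -17)*(-43) = (I*√11)*(-43) = -43*I*√11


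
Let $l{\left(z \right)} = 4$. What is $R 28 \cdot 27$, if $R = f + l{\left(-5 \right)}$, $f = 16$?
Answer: $15120$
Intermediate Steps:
$R = 20$ ($R = 16 + 4 = 20$)
$R 28 \cdot 27 = 20 \cdot 28 \cdot 27 = 560 \cdot 27 = 15120$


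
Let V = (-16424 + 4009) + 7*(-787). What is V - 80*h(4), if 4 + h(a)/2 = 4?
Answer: -17924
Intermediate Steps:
V = -17924 (V = -12415 - 5509 = -17924)
h(a) = 0 (h(a) = -8 + 2*4 = -8 + 8 = 0)
V - 80*h(4) = -17924 - 80*0 = -17924 + 0 = -17924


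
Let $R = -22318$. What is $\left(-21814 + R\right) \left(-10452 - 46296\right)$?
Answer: $2504402736$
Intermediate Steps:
$\left(-21814 + R\right) \left(-10452 - 46296\right) = \left(-21814 - 22318\right) \left(-10452 - 46296\right) = \left(-44132\right) \left(-56748\right) = 2504402736$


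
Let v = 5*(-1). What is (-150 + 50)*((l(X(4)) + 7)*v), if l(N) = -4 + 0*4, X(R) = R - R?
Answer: 1500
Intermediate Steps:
v = -5
X(R) = 0
l(N) = -4 (l(N) = -4 + 0 = -4)
(-150 + 50)*((l(X(4)) + 7)*v) = (-150 + 50)*((-4 + 7)*(-5)) = -300*(-5) = -100*(-15) = 1500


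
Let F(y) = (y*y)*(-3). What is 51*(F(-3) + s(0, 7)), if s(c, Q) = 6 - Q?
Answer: -1428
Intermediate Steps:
F(y) = -3*y² (F(y) = y²*(-3) = -3*y²)
51*(F(-3) + s(0, 7)) = 51*(-3*(-3)² + (6 - 1*7)) = 51*(-3*9 + (6 - 7)) = 51*(-27 - 1) = 51*(-28) = -1428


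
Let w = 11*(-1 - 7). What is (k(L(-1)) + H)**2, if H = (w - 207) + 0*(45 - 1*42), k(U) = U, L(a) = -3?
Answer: 88804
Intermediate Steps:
w = -88 (w = 11*(-8) = -88)
H = -295 (H = (-88 - 207) + 0*(45 - 1*42) = -295 + 0*(45 - 42) = -295 + 0*3 = -295 + 0 = -295)
(k(L(-1)) + H)**2 = (-3 - 295)**2 = (-298)**2 = 88804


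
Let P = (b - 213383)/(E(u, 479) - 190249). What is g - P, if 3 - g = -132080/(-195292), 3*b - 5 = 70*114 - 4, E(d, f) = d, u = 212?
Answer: 33814184575/27834529353 ≈ 1.2148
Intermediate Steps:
b = 7981/3 (b = 5/3 + (70*114 - 4)/3 = 5/3 + (7980 - 4)/3 = 5/3 + (1/3)*7976 = 5/3 + 7976/3 = 7981/3 ≈ 2660.3)
g = 113449/48823 (g = 3 - (-132080)/(-195292) = 3 - (-132080)*(-1)/195292 = 3 - 1*33020/48823 = 3 - 33020/48823 = 113449/48823 ≈ 2.3237)
P = 632168/570111 (P = (7981/3 - 213383)/(212 - 190249) = -632168/3/(-190037) = -632168/3*(-1/190037) = 632168/570111 ≈ 1.1089)
g - P = 113449/48823 - 1*632168/570111 = 113449/48823 - 632168/570111 = 33814184575/27834529353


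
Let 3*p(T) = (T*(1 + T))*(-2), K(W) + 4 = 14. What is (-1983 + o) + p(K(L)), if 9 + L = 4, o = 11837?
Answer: 29342/3 ≈ 9780.7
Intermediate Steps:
L = -5 (L = -9 + 4 = -5)
K(W) = 10 (K(W) = -4 + 14 = 10)
p(T) = -2*T*(1 + T)/3 (p(T) = ((T*(1 + T))*(-2))/3 = (-2*T*(1 + T))/3 = -2*T*(1 + T)/3)
(-1983 + o) + p(K(L)) = (-1983 + 11837) - 2/3*10*(1 + 10) = 9854 - 2/3*10*11 = 9854 - 220/3 = 29342/3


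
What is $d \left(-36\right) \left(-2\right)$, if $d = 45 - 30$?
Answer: $1080$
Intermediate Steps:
$d = 15$ ($d = 45 - 30 = 15$)
$d \left(-36\right) \left(-2\right) = 15 \left(-36\right) \left(-2\right) = \left(-540\right) \left(-2\right) = 1080$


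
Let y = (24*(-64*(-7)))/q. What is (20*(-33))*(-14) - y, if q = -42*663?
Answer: 6126376/663 ≈ 9240.4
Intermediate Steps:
q = -27846
y = -256/663 (y = (24*(-64*(-7)))/(-27846) = (24*448)*(-1/27846) = 10752*(-1/27846) = -256/663 ≈ -0.38612)
(20*(-33))*(-14) - y = (20*(-33))*(-14) - 1*(-256/663) = -660*(-14) + 256/663 = 9240 + 256/663 = 6126376/663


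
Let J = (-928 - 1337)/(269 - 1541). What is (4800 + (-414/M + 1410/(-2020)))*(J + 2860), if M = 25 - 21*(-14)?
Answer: 375149934557235/27321712 ≈ 1.3731e+7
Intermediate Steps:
M = 319 (M = 25 + 294 = 319)
J = 755/424 (J = -2265/(-1272) = -2265*(-1/1272) = 755/424 ≈ 1.7807)
(4800 + (-414/M + 1410/(-2020)))*(J + 2860) = (4800 + (-414/319 + 1410/(-2020)))*(755/424 + 2860) = (4800 + (-414*1/319 + 1410*(-1/2020)))*(1213395/424) = (4800 + (-414/319 - 141/202))*(1213395/424) = (4800 - 128607/64438)*(1213395/424) = (309173793/64438)*(1213395/424) = 375149934557235/27321712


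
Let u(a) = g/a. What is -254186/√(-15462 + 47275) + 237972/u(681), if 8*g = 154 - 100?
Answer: 72026192/3 - 254186*√31813/31813 ≈ 2.4007e+7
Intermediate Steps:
g = 27/4 (g = (154 - 100)/8 = (⅛)*54 = 27/4 ≈ 6.7500)
u(a) = 27/(4*a)
-254186/√(-15462 + 47275) + 237972/u(681) = -254186/√(-15462 + 47275) + 237972/(((27/4)/681)) = -254186*√31813/31813 + 237972/(((27/4)*(1/681))) = -254186*√31813/31813 + 237972/(9/908) = -254186*√31813/31813 + 237972*(908/9) = -254186*√31813/31813 + 72026192/3 = 72026192/3 - 254186*√31813/31813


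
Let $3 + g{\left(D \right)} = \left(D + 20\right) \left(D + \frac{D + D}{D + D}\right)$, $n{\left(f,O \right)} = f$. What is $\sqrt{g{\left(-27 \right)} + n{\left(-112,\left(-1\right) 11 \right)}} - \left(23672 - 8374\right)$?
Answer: $-15298 + \sqrt{67} \approx -15290.0$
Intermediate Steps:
$g{\left(D \right)} = -3 + \left(1 + D\right) \left(20 + D\right)$ ($g{\left(D \right)} = -3 + \left(D + 20\right) \left(D + \frac{D + D}{D + D}\right) = -3 + \left(20 + D\right) \left(D + \frac{2 D}{2 D}\right) = -3 + \left(20 + D\right) \left(D + 2 D \frac{1}{2 D}\right) = -3 + \left(20 + D\right) \left(D + 1\right) = -3 + \left(20 + D\right) \left(1 + D\right) = -3 + \left(1 + D\right) \left(20 + D\right)$)
$\sqrt{g{\left(-27 \right)} + n{\left(-112,\left(-1\right) 11 \right)}} - \left(23672 - 8374\right) = \sqrt{\left(17 + \left(-27\right)^{2} + 21 \left(-27\right)\right) - 112} - \left(23672 - 8374\right) = \sqrt{\left(17 + 729 - 567\right) - 112} - \left(23672 - 8374\right) = \sqrt{179 - 112} - 15298 = \sqrt{67} - 15298 = -15298 + \sqrt{67}$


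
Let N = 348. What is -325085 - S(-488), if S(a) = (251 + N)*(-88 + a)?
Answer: 19939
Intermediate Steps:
S(a) = -52712 + 599*a (S(a) = (251 + 348)*(-88 + a) = 599*(-88 + a) = -52712 + 599*a)
-325085 - S(-488) = -325085 - (-52712 + 599*(-488)) = -325085 - (-52712 - 292312) = -325085 - 1*(-345024) = -325085 + 345024 = 19939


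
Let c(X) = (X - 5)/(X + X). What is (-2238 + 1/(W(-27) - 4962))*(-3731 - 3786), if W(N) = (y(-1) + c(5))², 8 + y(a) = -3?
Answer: 81440373203/4841 ≈ 1.6823e+7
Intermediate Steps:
y(a) = -11 (y(a) = -8 - 3 = -11)
c(X) = (-5 + X)/(2*X) (c(X) = (-5 + X)/((2*X)) = (-5 + X)*(1/(2*X)) = (-5 + X)/(2*X))
W(N) = 121 (W(N) = (-11 + (½)*(-5 + 5)/5)² = (-11 + (½)*(⅕)*0)² = (-11 + 0)² = (-11)² = 121)
(-2238 + 1/(W(-27) - 4962))*(-3731 - 3786) = (-2238 + 1/(121 - 4962))*(-3731 - 3786) = (-2238 + 1/(-4841))*(-7517) = (-2238 - 1/4841)*(-7517) = -10834159/4841*(-7517) = 81440373203/4841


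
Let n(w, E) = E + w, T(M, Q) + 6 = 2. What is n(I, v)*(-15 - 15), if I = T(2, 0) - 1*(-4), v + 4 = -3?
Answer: 210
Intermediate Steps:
v = -7 (v = -4 - 3 = -7)
T(M, Q) = -4 (T(M, Q) = -6 + 2 = -4)
I = 0 (I = -4 - 1*(-4) = -4 + 4 = 0)
n(I, v)*(-15 - 15) = (-7 + 0)*(-15 - 15) = -7*(-30) = 210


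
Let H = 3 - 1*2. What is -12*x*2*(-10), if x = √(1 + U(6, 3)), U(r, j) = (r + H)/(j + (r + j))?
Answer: 40*√57 ≈ 301.99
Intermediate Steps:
H = 1 (H = 3 - 2 = 1)
U(r, j) = (1 + r)/(r + 2*j) (U(r, j) = (r + 1)/(j + (r + j)) = (1 + r)/(j + (j + r)) = (1 + r)/(r + 2*j))
x = √57/6 (x = √(1 + (1 + 6)/(6 + 2*3)) = √(1 + 7/(6 + 6)) = √(1 + 7/12) = √(19/12) = √57/6 ≈ 1.2583)
-12*x*2*(-10) = -12*√57/6*2*(-10) = -4*√57*(-10) = 40*√57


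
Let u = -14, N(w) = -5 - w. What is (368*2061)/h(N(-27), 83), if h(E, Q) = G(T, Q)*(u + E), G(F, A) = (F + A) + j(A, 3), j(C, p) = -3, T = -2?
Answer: 15801/13 ≈ 1215.5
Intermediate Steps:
G(F, A) = -3 + A + F (G(F, A) = (F + A) - 3 = (A + F) - 3 = -3 + A + F)
h(E, Q) = (-14 + E)*(-5 + Q) (h(E, Q) = (-3 + Q - 2)*(-14 + E) = (-5 + Q)*(-14 + E) = (-14 + E)*(-5 + Q))
(368*2061)/h(N(-27), 83) = (368*2061)/(((-14 + (-5 - 1*(-27)))*(-5 + 83))) = 758448/(((-14 + (-5 + 27))*78)) = 758448/(((-14 + 22)*78)) = 758448/((8*78)) = 758448/624 = 758448*(1/624) = 15801/13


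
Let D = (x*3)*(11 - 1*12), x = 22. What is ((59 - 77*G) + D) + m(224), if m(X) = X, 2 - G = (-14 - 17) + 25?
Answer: -399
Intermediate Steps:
G = 8 (G = 2 - ((-14 - 17) + 25) = 2 - (-31 + 25) = 2 - 1*(-6) = 2 + 6 = 8)
D = -66 (D = (22*3)*(11 - 1*12) = 66*(11 - 12) = 66*(-1) = -66)
((59 - 77*G) + D) + m(224) = ((59 - 77*8) - 66) + 224 = ((59 - 616) - 66) + 224 = (-557 - 66) + 224 = -623 + 224 = -399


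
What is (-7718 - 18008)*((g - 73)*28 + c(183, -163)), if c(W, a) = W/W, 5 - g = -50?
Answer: 12940178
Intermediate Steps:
g = 55 (g = 5 - 1*(-50) = 5 + 50 = 55)
c(W, a) = 1
(-7718 - 18008)*((g - 73)*28 + c(183, -163)) = (-7718 - 18008)*((55 - 73)*28 + 1) = -25726*(-18*28 + 1) = -25726*(-504 + 1) = -25726*(-503) = 12940178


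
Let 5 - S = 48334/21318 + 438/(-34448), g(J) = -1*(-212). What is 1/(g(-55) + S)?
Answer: 16690056/3584113235 ≈ 0.0046567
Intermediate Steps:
g(J) = 212
S = 45821363/16690056 (S = 5 - (48334/21318 + 438/(-34448)) = 5 - (48334*(1/21318) + 438*(-1/34448)) = 5 - (2197/969 - 219/17224) = 5 - 1*37628917/16690056 = 5 - 37628917/16690056 = 45821363/16690056 ≈ 2.7454)
1/(g(-55) + S) = 1/(212 + 45821363/16690056) = 1/(3584113235/16690056) = 16690056/3584113235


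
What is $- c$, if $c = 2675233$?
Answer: $-2675233$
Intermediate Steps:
$- c = \left(-1\right) 2675233 = -2675233$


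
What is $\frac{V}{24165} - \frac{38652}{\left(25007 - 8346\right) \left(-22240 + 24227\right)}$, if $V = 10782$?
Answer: $\frac{39556496966}{88888017795} \approx 0.44501$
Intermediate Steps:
$\frac{V}{24165} - \frac{38652}{\left(25007 - 8346\right) \left(-22240 + 24227\right)} = \frac{10782}{24165} - \frac{38652}{\left(25007 - 8346\right) \left(-22240 + 24227\right)} = 10782 \cdot \frac{1}{24165} - \frac{38652}{16661 \cdot 1987} = \frac{1198}{2685} - \frac{38652}{33105407} = \frac{39556496966}{88888017795}$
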